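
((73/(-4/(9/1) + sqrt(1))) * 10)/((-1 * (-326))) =657/163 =4.03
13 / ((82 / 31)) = 403 / 82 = 4.91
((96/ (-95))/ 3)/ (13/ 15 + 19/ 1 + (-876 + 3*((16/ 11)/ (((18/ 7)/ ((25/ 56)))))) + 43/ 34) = 35904/ 91039697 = 0.00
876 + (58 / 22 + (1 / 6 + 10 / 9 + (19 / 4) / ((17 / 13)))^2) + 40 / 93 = 115353172205 / 127719504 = 903.18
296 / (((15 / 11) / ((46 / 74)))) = 134.93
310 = 310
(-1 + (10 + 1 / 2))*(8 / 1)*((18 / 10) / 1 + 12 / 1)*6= 31464 / 5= 6292.80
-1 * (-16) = 16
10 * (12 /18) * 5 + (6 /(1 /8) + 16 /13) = 3220 /39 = 82.56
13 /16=0.81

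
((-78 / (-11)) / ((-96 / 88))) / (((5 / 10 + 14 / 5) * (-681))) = 65 / 22473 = 0.00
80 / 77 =1.04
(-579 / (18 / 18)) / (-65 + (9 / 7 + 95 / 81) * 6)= 109431 / 9497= 11.52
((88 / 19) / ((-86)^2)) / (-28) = -11 / 491834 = -0.00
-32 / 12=-8 / 3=-2.67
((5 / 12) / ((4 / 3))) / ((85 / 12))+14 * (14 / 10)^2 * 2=54.92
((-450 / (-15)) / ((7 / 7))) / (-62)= -15 / 31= -0.48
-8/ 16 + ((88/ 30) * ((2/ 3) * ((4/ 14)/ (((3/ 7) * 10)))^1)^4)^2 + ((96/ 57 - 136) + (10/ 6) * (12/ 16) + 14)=-34379784995499442559/ 287538644179687500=-119.57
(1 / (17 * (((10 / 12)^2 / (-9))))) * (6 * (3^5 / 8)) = -59049 / 425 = -138.94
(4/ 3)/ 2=2/ 3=0.67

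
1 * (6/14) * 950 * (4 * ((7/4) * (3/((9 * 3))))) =950/3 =316.67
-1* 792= -792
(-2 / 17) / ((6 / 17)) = -1 / 3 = -0.33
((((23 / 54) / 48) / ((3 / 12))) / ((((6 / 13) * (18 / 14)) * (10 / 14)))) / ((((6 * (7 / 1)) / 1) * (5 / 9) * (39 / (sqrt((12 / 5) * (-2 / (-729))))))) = 161 * sqrt(30) / 118098000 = 0.00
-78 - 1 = -79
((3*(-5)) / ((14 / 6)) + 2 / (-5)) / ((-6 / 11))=2629 / 210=12.52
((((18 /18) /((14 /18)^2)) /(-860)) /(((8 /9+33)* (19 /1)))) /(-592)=729 /144567169600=0.00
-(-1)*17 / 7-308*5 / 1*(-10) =107817 / 7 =15402.43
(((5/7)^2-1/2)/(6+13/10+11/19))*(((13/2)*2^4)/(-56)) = -1235/513471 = -0.00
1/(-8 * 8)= -1/64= -0.02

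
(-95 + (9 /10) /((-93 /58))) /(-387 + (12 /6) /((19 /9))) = 281428 /1136925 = 0.25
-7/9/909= -7/8181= -0.00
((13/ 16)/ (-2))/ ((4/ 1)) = -13/ 128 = -0.10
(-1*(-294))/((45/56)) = 5488/15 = 365.87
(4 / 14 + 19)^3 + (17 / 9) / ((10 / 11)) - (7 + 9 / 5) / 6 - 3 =44272001 / 6174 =7170.72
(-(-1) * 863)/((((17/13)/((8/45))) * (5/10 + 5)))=179504/8415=21.33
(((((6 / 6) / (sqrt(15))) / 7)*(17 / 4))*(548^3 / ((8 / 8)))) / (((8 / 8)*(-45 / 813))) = -189539572336*sqrt(15) / 1575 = -466084829.91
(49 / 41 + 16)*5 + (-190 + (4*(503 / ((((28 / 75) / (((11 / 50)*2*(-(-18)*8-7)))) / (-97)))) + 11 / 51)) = -461242895549 / 14637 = -31512119.67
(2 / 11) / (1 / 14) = 28 / 11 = 2.55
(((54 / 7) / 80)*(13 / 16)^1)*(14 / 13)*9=243 / 320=0.76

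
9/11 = 0.82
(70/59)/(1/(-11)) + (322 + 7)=18641/59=315.95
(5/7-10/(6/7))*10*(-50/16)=14375/42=342.26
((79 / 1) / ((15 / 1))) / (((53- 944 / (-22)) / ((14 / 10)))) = 6083 / 79125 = 0.08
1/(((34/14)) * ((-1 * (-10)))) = 7/170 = 0.04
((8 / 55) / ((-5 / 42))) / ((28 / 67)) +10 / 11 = -554 / 275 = -2.01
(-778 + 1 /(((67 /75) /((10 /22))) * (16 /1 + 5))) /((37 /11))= -4013577 /17353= -231.29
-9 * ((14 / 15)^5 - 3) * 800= 55689632 / 3375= 16500.63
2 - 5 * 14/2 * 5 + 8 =-165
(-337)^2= 113569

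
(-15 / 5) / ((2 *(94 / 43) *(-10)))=129 / 1880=0.07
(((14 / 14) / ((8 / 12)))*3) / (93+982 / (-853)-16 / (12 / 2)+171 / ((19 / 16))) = 23031 / 1193426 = 0.02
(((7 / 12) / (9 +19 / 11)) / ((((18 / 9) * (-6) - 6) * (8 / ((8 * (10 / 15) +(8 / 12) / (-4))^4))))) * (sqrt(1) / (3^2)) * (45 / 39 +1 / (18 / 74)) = -5475556009 / 34783167744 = -0.16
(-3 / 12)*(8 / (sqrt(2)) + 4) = -sqrt(2) -1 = -2.41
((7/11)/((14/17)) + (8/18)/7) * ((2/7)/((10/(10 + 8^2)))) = 42883/24255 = 1.77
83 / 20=4.15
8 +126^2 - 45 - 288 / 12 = 15815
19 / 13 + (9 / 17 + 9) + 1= 2650 / 221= 11.99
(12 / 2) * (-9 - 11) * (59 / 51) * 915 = -2159400 / 17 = -127023.53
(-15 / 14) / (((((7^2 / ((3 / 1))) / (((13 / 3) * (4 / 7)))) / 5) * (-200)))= 39 / 9604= 0.00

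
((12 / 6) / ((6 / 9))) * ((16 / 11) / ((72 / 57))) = 38 / 11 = 3.45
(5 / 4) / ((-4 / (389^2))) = -756605 / 16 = -47287.81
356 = 356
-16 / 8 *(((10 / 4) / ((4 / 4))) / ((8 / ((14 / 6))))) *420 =-1225 / 2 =-612.50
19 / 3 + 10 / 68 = 661 / 102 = 6.48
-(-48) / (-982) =-24 / 491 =-0.05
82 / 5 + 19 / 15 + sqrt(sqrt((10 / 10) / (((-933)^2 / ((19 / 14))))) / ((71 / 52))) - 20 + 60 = 14^(3 / 4) * 19^(1 / 4) * sqrt(861159) / 463701 + 173 / 3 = 57.70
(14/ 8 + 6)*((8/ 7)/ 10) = 31/ 35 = 0.89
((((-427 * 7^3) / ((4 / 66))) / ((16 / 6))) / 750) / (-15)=1611071 / 20000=80.55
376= 376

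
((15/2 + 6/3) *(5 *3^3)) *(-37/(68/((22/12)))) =-347985/272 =-1279.36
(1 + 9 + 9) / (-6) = -19 / 6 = -3.17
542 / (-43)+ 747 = 31579 / 43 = 734.40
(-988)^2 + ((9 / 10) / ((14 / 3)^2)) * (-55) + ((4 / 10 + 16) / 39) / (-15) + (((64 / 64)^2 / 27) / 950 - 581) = 12751788031793 / 13071240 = 975560.70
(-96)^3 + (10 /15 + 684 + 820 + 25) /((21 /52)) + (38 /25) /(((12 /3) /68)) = -1387452802 /1575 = -880922.41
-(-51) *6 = 306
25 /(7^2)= 25 /49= 0.51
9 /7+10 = 79 /7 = 11.29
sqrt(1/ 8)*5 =5*sqrt(2)/ 4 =1.77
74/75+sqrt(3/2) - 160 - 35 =-14551/75+sqrt(6)/2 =-192.79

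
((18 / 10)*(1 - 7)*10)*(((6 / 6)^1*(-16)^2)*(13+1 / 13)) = -4700160 / 13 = -361550.77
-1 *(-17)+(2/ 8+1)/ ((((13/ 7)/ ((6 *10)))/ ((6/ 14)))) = 34.31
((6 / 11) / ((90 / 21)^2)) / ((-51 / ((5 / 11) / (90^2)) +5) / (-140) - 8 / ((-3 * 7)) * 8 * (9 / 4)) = 686 / 150112875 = 0.00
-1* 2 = -2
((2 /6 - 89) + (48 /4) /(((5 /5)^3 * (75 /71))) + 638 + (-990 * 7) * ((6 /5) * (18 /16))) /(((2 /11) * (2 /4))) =-96742.87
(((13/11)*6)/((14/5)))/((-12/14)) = -65/22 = -2.95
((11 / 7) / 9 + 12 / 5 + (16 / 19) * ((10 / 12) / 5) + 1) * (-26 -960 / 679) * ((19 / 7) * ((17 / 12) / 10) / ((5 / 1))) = -1758920623 / 224579250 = -7.83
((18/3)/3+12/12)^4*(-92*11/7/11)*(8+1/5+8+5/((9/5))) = -101016/5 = -20203.20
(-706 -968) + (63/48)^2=-428103/256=-1672.28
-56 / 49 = -8 / 7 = -1.14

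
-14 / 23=-0.61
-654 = -654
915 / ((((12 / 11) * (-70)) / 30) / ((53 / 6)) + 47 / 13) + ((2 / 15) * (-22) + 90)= 136955177 / 378255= 362.07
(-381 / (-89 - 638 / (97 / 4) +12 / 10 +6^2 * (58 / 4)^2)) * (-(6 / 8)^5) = 44902755 / 3702396928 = 0.01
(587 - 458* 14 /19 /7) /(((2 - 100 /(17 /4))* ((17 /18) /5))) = -153555 /1159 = -132.49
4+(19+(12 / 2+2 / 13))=379 / 13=29.15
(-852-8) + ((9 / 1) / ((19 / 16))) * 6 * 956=809644 / 19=42612.84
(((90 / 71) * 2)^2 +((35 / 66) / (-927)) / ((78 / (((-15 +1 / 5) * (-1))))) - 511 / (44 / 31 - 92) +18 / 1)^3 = 3027841891917724333206494263349090819 / 111376841173274906169672130933248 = 27185.56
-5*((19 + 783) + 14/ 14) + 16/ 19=-76269/ 19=-4014.16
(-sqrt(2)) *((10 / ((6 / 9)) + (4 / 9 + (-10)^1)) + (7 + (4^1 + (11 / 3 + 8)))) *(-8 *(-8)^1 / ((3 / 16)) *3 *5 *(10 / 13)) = -12953600 *sqrt(2) / 117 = -156573.99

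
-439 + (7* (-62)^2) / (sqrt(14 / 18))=-439 + 11532* sqrt(7)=30071.80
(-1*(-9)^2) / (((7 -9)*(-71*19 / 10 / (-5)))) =2025 / 1349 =1.50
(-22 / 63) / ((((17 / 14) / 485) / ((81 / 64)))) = -48015 / 272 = -176.53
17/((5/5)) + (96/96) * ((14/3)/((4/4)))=65/3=21.67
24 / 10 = 12 / 5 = 2.40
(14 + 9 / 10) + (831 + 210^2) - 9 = 449369 / 10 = 44936.90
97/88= 1.10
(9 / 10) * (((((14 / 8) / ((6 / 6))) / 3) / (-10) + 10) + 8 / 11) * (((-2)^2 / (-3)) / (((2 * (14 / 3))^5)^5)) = -11932365486785769 / 1660899937344146881779792323191557324800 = -0.00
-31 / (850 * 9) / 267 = -31 / 2042550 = -0.00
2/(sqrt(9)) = 0.67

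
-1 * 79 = -79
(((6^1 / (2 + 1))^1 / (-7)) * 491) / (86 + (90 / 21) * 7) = -491 / 406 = -1.21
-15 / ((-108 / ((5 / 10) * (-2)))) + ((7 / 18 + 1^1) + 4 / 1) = 21 / 4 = 5.25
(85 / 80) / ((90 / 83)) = 1411 / 1440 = 0.98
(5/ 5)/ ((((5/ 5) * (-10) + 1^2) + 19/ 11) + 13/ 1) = 11/ 63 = 0.17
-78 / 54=-13 / 9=-1.44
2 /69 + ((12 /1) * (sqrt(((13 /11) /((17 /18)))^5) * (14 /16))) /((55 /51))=2 /69 + 5174442 * sqrt(4862) /21156245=17.08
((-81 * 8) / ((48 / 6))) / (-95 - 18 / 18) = 27 / 32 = 0.84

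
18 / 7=2.57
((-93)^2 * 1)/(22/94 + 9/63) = 91791/4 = 22947.75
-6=-6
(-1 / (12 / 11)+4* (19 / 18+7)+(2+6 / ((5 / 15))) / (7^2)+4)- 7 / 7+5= 70055 / 1764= 39.71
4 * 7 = 28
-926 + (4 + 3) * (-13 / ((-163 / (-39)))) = -154487 / 163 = -947.77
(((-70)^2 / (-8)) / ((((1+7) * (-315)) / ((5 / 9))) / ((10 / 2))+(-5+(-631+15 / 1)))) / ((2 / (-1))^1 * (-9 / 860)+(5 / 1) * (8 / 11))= 14485625 / 132181659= 0.11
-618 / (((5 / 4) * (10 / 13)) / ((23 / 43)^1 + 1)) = -1060488 / 1075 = -986.50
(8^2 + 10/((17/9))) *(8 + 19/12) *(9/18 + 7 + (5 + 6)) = 12285.27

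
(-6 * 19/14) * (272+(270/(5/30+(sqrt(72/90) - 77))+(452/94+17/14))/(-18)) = -2213.74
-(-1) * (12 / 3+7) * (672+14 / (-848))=3134131 / 424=7391.82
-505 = -505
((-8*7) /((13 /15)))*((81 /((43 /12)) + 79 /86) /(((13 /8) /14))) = -95161920 /7267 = -13095.08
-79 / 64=-1.23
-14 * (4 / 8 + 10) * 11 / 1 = -1617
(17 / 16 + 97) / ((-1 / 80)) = -7845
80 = 80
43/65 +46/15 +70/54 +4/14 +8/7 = 6.45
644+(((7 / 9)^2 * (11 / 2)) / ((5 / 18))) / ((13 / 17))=385903 / 585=659.66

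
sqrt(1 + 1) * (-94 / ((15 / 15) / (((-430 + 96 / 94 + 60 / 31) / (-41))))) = -1244404 * sqrt(2) / 1271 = -1384.62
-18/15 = -6/5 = -1.20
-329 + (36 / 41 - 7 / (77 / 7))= -148270 / 451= -328.76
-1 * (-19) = 19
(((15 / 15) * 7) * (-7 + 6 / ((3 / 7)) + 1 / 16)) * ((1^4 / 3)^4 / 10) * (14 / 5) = 5537 / 32400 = 0.17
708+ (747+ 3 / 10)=1455.30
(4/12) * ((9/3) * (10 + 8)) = 18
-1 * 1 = -1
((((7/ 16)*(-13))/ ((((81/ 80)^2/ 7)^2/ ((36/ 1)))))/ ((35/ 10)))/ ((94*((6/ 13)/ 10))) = -423987200000/ 674398629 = -628.69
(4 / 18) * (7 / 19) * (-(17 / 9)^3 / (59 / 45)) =-343910 / 817209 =-0.42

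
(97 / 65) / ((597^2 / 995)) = 97 / 23283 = 0.00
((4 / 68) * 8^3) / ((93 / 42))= 7168 / 527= 13.60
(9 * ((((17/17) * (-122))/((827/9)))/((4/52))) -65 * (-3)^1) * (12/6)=79.32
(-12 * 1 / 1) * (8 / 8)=-12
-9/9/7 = -1/7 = -0.14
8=8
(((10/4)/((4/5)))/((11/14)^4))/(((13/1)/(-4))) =-480200/190333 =-2.52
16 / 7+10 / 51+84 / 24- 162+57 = -99.02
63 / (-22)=-63 / 22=-2.86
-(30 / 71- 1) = 41 / 71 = 0.58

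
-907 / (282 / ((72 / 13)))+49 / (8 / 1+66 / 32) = -181900 / 14053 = -12.94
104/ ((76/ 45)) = 1170/ 19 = 61.58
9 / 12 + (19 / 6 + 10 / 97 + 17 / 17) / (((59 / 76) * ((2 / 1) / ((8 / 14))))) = 2.32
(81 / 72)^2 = 81 / 64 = 1.27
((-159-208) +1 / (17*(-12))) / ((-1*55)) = 74869 / 11220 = 6.67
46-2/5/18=2069/45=45.98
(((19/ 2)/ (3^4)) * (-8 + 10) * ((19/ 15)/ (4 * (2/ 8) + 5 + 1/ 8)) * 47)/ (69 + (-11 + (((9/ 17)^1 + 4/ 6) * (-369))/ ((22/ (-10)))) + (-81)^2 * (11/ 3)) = 6345658/ 67676708925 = 0.00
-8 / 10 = -4 / 5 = -0.80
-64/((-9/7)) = 448/9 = 49.78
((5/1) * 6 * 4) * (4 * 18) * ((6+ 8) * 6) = 725760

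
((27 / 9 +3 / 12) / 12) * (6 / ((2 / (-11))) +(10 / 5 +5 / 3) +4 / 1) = -6.86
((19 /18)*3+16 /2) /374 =0.03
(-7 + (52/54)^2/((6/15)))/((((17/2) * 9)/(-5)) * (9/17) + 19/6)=17065/17982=0.95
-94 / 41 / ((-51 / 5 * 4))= 235 / 4182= 0.06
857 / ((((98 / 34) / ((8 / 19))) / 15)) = 1748280 / 931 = 1877.85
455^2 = 207025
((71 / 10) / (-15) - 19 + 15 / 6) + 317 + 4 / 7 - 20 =147314 / 525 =280.60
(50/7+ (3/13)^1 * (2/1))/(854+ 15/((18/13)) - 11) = 4152/466193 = 0.01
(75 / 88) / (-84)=-0.01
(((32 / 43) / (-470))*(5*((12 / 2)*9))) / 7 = -0.06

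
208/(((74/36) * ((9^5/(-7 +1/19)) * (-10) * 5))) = 9152/38436525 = 0.00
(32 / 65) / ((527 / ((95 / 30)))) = 304 / 102765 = 0.00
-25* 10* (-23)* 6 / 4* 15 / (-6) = -43125 / 2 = -21562.50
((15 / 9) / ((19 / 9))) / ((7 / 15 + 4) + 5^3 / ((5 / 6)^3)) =225 / 62833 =0.00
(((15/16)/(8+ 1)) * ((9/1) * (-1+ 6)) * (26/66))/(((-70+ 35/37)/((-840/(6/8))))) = 24050/803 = 29.95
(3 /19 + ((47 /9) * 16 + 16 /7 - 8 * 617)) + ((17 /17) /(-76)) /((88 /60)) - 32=-514251385 /105336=-4882.01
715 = 715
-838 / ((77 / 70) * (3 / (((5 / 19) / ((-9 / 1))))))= 41900 / 5643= 7.43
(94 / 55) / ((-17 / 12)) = -1128 / 935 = -1.21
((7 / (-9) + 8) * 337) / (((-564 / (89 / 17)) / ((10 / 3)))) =-9747725 / 129438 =-75.31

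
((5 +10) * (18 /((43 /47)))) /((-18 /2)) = -1410 /43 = -32.79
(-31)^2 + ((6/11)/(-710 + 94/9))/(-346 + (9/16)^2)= 736223269343/766101215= 961.00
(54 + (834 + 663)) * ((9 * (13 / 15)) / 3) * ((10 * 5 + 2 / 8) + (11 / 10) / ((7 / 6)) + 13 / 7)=21392943 / 100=213929.43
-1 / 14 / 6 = -1 / 84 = -0.01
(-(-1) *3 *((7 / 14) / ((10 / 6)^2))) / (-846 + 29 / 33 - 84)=-891 / 1533050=-0.00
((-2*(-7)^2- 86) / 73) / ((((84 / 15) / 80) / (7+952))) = -2520800 / 73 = -34531.51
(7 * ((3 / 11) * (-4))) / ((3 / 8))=-20.36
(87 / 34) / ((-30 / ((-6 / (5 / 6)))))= 261 / 425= 0.61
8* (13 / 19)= 104 / 19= 5.47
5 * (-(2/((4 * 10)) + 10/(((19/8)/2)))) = -3219/76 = -42.36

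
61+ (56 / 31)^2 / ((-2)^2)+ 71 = 127636 / 961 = 132.82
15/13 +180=2355/13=181.15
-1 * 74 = -74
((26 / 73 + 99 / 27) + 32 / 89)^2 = 7296063889 / 379899081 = 19.21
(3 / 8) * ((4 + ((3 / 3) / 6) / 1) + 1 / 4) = 53 / 32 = 1.66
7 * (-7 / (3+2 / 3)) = -147 / 11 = -13.36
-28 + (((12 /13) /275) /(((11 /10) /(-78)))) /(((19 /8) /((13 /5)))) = -1624276 /57475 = -28.26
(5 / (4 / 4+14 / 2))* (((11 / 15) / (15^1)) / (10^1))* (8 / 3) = 11 / 1350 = 0.01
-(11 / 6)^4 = -14641 / 1296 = -11.30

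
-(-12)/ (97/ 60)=720/ 97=7.42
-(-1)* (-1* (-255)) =255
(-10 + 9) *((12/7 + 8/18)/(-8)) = 17/63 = 0.27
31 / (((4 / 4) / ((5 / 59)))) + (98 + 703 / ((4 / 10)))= 219259 / 118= 1858.13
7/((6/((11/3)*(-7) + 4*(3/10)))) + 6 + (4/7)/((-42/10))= -100021/4410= -22.68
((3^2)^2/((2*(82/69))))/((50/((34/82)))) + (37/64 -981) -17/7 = -18499001197/18827200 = -982.57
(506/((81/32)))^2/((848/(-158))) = -2589036032/347733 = -7445.47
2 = 2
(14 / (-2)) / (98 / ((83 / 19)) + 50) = -581 / 6012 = -0.10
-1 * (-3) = 3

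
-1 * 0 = 0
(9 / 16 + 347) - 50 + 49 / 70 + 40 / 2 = 25461 / 80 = 318.26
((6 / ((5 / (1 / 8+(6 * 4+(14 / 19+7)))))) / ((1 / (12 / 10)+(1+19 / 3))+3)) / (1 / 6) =130761 / 6365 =20.54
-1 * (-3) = 3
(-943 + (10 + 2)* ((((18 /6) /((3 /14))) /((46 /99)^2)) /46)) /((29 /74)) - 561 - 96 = -36745679 /12167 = -3020.11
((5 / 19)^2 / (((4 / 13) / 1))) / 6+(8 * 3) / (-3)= -68987 / 8664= -7.96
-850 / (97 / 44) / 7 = -37400 / 679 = -55.08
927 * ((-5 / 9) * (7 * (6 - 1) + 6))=-21115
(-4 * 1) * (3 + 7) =-40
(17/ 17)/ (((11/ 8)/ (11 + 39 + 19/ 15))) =6152/ 165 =37.28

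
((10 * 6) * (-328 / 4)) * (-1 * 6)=29520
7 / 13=0.54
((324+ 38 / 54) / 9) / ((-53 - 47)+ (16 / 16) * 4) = -8767 / 23328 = -0.38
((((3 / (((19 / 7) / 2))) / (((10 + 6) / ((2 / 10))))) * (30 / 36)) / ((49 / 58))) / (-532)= -29 / 566048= -0.00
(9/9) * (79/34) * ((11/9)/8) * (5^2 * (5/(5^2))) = 4345/2448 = 1.77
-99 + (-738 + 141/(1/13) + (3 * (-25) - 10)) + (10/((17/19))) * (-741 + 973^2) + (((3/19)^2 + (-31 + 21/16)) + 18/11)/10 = 114207967328079/10801120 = 10573715.26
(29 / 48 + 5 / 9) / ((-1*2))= -167 / 288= -0.58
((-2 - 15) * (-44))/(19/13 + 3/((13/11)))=187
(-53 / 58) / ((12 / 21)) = -371 / 232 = -1.60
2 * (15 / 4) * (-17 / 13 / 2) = -255 / 52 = -4.90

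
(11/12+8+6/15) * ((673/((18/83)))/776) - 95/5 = 15301661/838080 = 18.26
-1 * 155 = -155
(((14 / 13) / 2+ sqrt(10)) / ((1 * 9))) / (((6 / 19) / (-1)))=-19 * sqrt(10) / 54 - 133 / 702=-1.30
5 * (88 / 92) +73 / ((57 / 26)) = 49924 / 1311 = 38.08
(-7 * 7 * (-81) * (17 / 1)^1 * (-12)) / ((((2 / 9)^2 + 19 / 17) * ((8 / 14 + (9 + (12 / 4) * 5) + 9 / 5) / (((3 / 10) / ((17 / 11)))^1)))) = -7574923818 / 1483261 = -5106.94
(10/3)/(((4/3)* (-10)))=-1/4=-0.25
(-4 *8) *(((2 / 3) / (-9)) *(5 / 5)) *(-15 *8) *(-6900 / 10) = 588800 / 3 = 196266.67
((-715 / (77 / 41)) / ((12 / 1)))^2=1006.55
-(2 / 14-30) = 29.86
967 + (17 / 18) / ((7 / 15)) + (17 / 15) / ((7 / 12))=29129 / 30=970.97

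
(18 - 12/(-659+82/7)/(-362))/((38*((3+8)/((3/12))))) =335499/31164218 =0.01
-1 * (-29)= 29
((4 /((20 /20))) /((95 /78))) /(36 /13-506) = -0.01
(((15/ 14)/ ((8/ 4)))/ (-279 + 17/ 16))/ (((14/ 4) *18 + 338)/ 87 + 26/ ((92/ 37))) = -0.00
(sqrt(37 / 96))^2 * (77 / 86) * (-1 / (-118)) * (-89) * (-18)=4.68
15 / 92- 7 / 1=-629 / 92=-6.84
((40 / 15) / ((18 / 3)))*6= 8 / 3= 2.67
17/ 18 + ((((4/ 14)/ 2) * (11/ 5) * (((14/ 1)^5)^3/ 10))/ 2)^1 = 1100088675730244009/ 450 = 2444641501622764.46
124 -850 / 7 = 18 / 7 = 2.57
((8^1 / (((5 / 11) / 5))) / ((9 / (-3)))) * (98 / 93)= -8624 / 279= -30.91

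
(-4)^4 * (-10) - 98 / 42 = -7687 / 3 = -2562.33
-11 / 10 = -1.10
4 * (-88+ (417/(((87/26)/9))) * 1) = 119896/29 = 4134.34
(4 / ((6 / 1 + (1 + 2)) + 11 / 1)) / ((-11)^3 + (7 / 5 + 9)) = -1 / 6603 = -0.00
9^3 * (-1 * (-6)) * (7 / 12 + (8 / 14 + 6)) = 438129 / 14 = 31294.93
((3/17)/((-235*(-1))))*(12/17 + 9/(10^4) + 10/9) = 2781377/2037450000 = 0.00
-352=-352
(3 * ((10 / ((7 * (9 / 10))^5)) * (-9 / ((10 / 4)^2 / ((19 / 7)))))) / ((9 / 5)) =-15200000 / 2315685267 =-0.01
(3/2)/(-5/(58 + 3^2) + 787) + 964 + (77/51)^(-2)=12305498185/12759208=964.44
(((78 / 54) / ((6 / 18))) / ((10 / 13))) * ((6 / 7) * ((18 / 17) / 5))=3042 / 2975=1.02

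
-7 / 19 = -0.37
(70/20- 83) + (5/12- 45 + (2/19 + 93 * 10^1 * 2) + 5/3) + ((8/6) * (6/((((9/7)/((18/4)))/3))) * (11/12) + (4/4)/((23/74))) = 9533099/5244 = 1817.91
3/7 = 0.43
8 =8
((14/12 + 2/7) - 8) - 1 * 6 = -527/42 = -12.55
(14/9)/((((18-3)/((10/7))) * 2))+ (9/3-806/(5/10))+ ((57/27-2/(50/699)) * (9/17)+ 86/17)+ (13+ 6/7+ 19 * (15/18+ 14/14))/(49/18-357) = -828633046198/512232525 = -1617.69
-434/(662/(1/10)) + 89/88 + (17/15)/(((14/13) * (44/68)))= 1573391/611688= 2.57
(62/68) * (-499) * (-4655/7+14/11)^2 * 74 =-30509048296153/2057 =-14831817353.50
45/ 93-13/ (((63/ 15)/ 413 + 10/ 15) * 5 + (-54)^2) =7679634/ 16018661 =0.48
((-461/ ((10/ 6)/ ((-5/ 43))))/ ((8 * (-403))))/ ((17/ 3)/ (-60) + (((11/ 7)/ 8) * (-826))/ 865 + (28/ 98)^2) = 527566095/ 10596960764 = 0.05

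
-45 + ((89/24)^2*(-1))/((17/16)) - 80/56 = -254347/4284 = -59.37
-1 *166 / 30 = -5.53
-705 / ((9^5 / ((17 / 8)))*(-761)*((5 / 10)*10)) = 799 / 119830104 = 0.00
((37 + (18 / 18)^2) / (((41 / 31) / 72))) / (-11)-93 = -126759 / 451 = -281.06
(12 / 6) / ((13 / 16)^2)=512 / 169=3.03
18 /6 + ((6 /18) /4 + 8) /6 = 313 /72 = 4.35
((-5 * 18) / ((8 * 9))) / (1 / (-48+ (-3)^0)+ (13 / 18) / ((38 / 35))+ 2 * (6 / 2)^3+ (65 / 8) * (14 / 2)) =-80370 / 7170221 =-0.01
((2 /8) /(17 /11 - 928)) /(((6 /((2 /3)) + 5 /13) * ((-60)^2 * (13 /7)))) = -77 /17903548800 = -0.00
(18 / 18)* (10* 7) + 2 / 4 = 141 / 2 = 70.50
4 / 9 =0.44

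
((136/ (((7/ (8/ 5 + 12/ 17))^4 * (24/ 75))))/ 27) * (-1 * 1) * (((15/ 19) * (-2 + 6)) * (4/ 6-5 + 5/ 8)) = 27352192/ 12601845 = 2.17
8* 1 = 8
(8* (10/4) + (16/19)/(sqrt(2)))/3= 8* sqrt(2)/57 + 20/3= 6.87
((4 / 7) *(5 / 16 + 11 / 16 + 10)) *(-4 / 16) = -11 / 7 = -1.57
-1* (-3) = 3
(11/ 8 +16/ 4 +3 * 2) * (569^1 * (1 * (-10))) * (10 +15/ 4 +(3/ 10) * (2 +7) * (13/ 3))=-26355511/ 16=-1647219.44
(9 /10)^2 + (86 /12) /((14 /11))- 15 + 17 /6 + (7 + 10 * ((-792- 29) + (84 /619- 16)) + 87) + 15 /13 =-11658997319 /1408225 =-8279.21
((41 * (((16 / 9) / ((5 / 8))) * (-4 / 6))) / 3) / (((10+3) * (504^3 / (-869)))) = 35629 / 2632994910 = 0.00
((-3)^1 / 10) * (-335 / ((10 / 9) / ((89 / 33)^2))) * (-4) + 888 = -1054881 / 605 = -1743.60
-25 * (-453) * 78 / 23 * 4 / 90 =39260 / 23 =1706.96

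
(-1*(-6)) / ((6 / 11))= 11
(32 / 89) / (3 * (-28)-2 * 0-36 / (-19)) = -76 / 17355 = -0.00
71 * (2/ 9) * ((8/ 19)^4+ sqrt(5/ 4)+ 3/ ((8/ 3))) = 71 * sqrt(5)/ 9+ 85601647/ 4691556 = 35.89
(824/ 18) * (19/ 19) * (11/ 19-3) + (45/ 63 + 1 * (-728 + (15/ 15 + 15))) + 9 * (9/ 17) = -16632284/ 20349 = -817.35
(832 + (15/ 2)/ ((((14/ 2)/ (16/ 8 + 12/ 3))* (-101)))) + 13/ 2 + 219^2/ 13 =83228991/ 18382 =4527.74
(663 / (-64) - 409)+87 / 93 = -830153 / 1984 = -418.42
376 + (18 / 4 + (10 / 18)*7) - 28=6415 / 18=356.39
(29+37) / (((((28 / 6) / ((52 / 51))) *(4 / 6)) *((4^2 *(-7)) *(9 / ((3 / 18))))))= -143 / 39984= -0.00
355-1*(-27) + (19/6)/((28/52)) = 16291/42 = 387.88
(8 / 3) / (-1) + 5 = 7 / 3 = 2.33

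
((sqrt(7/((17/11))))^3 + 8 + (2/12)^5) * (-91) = -7007 * sqrt(1309)/289 - 5661019/7776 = -1605.22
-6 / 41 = -0.15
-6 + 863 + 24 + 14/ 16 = 881.88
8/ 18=0.44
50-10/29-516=-13524/29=-466.34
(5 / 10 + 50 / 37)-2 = -11 / 74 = -0.15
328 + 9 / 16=5257 / 16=328.56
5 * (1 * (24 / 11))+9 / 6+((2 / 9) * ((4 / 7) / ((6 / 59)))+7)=85895 / 4158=20.66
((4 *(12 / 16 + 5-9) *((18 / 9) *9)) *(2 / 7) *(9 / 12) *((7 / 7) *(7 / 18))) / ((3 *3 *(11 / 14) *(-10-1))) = 91 / 363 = 0.25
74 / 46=37 / 23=1.61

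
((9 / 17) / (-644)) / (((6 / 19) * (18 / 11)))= -209 / 131376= -0.00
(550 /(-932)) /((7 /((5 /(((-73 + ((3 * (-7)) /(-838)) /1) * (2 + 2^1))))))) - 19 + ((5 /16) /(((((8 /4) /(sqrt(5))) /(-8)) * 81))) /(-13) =-7579705143 /398962172 + 5 * sqrt(5) /4212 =-19.00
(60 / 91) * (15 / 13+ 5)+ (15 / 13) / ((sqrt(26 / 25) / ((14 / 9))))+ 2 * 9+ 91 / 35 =175 * sqrt(26) / 507+ 145849 / 5915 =26.42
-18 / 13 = -1.38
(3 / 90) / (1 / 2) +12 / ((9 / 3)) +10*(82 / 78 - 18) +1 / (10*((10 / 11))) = -644711 / 3900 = -165.31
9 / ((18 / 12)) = 6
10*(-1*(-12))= 120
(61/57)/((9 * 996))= 61/510948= 0.00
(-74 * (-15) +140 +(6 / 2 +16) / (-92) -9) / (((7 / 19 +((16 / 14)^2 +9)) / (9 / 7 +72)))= 8518.63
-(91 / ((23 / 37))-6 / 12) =-6711 / 46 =-145.89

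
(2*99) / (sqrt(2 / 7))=99*sqrt(14)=370.42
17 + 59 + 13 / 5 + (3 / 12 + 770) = 16977 / 20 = 848.85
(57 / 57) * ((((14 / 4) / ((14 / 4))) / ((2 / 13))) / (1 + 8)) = 13 / 18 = 0.72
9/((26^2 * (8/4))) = 9/1352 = 0.01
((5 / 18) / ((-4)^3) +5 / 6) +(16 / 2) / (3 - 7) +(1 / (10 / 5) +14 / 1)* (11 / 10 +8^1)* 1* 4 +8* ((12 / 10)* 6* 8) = 5687591 / 5760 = 987.43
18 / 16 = 9 / 8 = 1.12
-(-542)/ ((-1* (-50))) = 271/ 25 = 10.84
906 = 906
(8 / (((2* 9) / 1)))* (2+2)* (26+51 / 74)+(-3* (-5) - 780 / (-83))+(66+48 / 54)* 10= 20473145 / 27639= 740.73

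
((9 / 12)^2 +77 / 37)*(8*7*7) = 76685 / 74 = 1036.28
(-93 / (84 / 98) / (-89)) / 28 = 31 / 712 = 0.04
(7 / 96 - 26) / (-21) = 2489 / 2016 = 1.23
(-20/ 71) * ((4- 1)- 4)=20/ 71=0.28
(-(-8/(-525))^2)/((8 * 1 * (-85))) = 8/23428125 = 0.00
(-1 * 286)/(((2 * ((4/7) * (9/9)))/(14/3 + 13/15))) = -83083/60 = -1384.72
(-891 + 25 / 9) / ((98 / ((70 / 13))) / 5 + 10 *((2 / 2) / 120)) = -238.56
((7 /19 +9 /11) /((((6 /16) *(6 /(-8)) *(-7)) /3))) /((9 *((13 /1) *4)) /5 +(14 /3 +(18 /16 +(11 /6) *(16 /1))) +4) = 317440 /23301201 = 0.01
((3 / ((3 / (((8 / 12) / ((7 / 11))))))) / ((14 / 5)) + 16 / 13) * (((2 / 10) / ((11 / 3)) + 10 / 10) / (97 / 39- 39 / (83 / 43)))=-0.10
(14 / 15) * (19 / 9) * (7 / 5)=1862 / 675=2.76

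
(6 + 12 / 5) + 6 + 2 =82 / 5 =16.40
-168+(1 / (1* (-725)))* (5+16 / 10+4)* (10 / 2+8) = -609689 / 3625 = -168.19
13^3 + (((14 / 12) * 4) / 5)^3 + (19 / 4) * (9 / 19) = 29700851 / 13500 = 2200.06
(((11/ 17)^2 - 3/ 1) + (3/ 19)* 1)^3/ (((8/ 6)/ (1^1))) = -7069060936329/ 662238343084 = -10.67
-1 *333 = -333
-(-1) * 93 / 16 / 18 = 31 / 96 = 0.32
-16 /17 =-0.94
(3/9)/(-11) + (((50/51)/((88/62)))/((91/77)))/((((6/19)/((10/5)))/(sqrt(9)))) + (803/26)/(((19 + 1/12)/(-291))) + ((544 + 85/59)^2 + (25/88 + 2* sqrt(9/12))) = 297047.67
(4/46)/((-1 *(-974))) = 1/11201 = 0.00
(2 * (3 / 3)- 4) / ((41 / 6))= -12 / 41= -0.29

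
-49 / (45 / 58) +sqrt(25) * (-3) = -3517 / 45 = -78.16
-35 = -35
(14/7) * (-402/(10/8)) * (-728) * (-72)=-168569856/5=-33713971.20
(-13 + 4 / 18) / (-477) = 115 / 4293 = 0.03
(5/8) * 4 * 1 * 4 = 10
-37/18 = -2.06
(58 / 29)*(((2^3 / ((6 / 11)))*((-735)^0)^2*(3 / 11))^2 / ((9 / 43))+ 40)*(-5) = -10480 / 9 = -1164.44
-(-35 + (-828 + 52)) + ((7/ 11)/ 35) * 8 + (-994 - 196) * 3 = -151737/ 55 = -2758.85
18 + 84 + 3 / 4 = 411 / 4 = 102.75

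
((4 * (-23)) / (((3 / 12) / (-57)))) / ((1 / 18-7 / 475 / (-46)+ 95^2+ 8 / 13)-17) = 13406023800 / 5757554411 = 2.33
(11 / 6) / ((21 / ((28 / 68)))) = 11 / 306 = 0.04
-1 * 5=-5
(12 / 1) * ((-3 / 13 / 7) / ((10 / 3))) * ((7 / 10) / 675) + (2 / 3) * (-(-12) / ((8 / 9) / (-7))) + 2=-495626 / 8125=-61.00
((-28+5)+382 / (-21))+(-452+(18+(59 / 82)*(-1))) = -819517 / 1722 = -475.91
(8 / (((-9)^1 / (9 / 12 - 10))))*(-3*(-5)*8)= 2960 / 3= 986.67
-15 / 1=-15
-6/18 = -1/3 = -0.33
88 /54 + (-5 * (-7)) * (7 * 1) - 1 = 6632 /27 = 245.63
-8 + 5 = -3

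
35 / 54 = 0.65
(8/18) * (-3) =-4/3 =-1.33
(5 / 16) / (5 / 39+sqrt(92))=-975 / 2238512+7605 * sqrt(23) / 1119256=0.03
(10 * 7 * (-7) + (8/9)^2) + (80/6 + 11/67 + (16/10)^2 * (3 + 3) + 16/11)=-684870577/1492425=-458.90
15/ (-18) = -5/ 6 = -0.83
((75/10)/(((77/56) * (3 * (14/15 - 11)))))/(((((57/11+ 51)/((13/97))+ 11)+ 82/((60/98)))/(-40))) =292500/22840109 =0.01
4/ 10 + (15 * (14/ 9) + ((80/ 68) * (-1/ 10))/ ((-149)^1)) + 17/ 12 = 25.15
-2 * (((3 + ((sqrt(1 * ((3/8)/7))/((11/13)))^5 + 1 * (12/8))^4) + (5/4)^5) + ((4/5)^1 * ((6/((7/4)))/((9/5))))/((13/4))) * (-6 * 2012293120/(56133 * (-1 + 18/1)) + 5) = 313779717603709396848944526337115 * sqrt(42)/3888617547462354353278894997504 + 370830108447542915544271887647296473502365780432595/1265652568263256044890321157298661050898448384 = 293518.13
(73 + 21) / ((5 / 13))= 1222 / 5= 244.40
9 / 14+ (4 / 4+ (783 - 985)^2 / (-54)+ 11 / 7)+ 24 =-275341 / 378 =-728.42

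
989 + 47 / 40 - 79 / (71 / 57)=2631977 / 2840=926.75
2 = 2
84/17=4.94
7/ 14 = 0.50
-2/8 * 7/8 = -0.22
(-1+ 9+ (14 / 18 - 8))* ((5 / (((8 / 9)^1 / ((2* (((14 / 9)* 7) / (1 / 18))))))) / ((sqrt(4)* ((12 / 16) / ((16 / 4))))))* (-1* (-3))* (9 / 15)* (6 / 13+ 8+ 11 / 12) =1003618 / 13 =77201.38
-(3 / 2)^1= -1.50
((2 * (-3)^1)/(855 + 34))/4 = -0.00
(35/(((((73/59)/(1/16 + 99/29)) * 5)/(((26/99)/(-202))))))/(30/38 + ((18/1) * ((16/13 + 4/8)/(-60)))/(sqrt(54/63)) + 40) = -43102233478850/68744095831537137-40642304521 * sqrt(42)/30552931480683172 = -0.00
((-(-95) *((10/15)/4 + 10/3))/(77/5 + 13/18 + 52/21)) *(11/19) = 121275/11717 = 10.35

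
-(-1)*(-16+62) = 46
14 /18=7 /9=0.78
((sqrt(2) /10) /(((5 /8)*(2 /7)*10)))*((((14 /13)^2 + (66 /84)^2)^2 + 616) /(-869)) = -679339903841*sqrt(2) /17026183174000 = -0.06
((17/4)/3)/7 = 17/84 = 0.20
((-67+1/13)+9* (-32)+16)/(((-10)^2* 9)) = -2203/5850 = -0.38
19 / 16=1.19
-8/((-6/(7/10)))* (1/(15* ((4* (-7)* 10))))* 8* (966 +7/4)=-3871/2250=-1.72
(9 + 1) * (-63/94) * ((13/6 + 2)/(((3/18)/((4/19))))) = -31500/893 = -35.27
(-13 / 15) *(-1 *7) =91 / 15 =6.07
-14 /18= -7 /9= -0.78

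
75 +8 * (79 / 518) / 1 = 19741 / 259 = 76.22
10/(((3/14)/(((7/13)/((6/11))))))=5390/117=46.07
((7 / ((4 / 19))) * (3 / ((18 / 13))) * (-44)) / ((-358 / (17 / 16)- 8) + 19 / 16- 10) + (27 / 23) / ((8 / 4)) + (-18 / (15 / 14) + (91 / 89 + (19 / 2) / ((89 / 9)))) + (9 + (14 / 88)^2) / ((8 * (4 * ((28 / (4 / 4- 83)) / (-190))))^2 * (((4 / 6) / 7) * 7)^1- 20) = -29781577757450380670807 / 5205981418327533455040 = -5.72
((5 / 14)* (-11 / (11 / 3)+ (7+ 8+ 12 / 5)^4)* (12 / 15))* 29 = 3322697388 / 4375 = 759473.69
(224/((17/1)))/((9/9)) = 224/17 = 13.18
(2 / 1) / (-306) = -1 / 153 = -0.01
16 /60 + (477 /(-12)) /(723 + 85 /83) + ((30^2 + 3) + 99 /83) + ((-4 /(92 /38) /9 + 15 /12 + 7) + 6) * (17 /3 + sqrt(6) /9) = 11647 * sqrt(6) /7452 + 60964404215399 /61948500840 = 987.94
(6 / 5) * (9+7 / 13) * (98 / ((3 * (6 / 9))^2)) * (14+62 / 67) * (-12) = -43747200 / 871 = -50226.41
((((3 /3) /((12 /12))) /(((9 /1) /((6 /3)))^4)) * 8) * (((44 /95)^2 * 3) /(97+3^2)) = 123904 /1046096775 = 0.00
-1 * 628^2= -394384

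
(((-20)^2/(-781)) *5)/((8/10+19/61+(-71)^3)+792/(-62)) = 2363750/330378500507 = 0.00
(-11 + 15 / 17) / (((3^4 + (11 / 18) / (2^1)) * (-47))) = 6192 / 2338673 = 0.00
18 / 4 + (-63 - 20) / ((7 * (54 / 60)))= -8.67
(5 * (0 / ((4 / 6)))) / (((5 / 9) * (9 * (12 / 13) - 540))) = 0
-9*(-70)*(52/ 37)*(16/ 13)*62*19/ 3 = 15832320/ 37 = 427900.54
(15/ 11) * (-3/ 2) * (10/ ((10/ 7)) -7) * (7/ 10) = 0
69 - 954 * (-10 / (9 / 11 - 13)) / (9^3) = 368633 / 5427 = 67.93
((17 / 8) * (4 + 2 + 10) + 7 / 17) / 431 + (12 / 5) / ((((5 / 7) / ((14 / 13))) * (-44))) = -62763 / 26194025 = -0.00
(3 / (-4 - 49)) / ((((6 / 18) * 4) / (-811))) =7299 / 212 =34.43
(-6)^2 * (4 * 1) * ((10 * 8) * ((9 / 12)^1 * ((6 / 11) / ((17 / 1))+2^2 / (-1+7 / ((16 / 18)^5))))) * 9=416698950528 / 14233505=29275.92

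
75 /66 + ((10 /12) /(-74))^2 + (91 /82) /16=214420271 /177816672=1.21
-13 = -13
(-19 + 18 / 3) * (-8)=104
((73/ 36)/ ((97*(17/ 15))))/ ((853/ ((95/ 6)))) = 34675/ 101274984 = 0.00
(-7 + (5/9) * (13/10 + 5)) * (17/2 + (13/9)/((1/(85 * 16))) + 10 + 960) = -370811/36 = -10300.31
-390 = -390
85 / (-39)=-85 / 39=-2.18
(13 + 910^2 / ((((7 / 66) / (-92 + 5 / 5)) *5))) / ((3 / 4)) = -568407788 / 3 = -189469262.67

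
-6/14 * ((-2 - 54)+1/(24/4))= 335/14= 23.93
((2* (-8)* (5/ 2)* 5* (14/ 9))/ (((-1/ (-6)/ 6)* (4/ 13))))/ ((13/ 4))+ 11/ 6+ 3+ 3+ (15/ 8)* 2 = -134261/ 12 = -11188.42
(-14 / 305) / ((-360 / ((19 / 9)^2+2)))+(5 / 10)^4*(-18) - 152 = -1361855803 / 8893800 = -153.12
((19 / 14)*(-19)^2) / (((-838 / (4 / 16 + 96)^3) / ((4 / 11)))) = -189565.05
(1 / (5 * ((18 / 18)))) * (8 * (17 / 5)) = 136 / 25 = 5.44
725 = 725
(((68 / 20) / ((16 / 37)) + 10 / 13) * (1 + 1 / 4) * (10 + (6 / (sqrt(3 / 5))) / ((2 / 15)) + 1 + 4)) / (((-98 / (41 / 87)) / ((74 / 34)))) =-68090545 * sqrt(15) / 40197248-68090545 / 40197248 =-8.25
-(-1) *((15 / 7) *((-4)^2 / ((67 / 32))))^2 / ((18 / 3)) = 9830400 / 219961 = 44.69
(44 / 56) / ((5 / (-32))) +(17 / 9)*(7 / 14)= -2573 / 630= -4.08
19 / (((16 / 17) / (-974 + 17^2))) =-221255 / 16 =-13828.44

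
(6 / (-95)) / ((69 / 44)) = -88 / 2185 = -0.04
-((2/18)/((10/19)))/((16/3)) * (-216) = 171/20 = 8.55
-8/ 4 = -2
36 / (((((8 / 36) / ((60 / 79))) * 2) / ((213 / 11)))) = 1191.23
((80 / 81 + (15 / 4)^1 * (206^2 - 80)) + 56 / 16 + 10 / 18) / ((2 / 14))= 180124609 / 162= 1111880.30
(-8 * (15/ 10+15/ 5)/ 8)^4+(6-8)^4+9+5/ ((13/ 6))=90973/ 208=437.37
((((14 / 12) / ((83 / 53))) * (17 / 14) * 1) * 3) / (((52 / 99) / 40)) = 445995 / 2158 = 206.67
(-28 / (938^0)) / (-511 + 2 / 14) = 49 / 894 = 0.05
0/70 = 0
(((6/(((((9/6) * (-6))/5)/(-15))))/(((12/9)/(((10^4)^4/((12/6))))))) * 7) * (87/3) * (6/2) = 114187500000000000000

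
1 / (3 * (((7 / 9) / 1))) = 3 / 7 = 0.43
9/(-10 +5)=-9/5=-1.80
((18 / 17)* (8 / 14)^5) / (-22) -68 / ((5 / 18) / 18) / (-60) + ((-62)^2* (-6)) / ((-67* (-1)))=-1425601244292 / 5264372575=-270.80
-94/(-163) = 94/163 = 0.58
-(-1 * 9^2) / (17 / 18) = 1458 / 17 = 85.76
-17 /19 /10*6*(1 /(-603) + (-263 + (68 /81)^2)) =1960139134 /13920255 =140.81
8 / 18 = 4 / 9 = 0.44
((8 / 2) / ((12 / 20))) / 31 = 20 / 93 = 0.22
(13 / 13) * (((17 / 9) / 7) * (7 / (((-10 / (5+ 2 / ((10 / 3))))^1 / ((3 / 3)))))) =-238 / 225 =-1.06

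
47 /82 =0.57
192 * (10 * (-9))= -17280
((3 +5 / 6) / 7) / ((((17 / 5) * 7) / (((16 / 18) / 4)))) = 115 / 22491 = 0.01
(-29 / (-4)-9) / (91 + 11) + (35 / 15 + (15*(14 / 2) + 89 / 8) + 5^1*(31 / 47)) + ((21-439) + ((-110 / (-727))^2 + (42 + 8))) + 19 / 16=-1655736712651 / 6756714736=-245.05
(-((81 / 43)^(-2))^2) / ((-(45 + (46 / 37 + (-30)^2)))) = 126495637 / 1507108748931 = 0.00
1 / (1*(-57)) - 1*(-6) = 341 / 57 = 5.98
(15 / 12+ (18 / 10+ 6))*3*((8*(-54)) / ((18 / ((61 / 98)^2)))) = -6061509 / 24010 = -252.46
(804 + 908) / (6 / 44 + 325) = 37664 / 7153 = 5.27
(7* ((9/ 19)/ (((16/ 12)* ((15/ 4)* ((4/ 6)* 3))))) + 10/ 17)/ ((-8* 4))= -0.03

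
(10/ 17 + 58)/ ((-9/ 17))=-332/ 3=-110.67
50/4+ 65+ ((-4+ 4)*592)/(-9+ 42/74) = 155/2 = 77.50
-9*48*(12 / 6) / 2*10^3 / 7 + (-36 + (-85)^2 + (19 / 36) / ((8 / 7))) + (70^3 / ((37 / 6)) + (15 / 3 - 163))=938.80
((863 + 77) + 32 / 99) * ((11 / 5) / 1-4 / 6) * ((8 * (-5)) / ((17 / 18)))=-2015168 / 33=-61065.70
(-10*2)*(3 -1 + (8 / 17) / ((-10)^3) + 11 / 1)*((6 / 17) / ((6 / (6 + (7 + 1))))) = -1546944 / 7225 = -214.11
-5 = -5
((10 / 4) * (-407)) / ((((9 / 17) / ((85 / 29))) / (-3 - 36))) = 38227475 / 174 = 219698.13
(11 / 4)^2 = 121 / 16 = 7.56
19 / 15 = 1.27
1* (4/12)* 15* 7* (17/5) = 119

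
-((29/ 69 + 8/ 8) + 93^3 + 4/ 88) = -1221016151/ 1518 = -804358.47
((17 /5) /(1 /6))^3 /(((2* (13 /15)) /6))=9550872 /325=29387.30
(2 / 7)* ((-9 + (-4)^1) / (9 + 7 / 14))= -52 / 133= -0.39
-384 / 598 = -192 / 299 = -0.64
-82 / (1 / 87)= -7134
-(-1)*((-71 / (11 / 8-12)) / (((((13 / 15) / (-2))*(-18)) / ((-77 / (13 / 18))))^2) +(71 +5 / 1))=643081772 / 485537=1324.48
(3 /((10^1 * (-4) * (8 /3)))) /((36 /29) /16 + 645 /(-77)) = 6699 /1976720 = 0.00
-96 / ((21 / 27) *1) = -864 / 7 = -123.43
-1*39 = -39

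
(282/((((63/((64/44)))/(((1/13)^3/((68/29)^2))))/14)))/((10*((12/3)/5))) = 39527/41905578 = 0.00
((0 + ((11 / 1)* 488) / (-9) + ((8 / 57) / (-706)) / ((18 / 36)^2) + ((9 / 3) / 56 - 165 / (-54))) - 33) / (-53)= 2117221499 / 179157384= 11.82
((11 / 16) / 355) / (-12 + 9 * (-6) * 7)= -11 / 2215200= -0.00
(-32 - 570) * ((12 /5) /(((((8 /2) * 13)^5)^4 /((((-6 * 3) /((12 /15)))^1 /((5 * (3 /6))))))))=8127 /13060111659964438382077671752335360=0.00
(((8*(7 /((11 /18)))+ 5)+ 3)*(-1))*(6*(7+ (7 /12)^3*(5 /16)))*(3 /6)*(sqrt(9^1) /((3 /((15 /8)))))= -133746935 /33792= -3957.95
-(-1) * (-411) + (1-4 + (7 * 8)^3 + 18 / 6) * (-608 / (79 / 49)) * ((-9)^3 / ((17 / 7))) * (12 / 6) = 53397300253659 / 1343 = 39759717240.25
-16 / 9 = -1.78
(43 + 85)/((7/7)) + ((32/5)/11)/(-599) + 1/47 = 198228561/1548415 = 128.02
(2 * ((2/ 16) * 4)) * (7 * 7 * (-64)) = -3136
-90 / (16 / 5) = -28.12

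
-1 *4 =-4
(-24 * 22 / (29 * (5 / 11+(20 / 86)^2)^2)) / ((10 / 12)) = -1310522149728 / 15517758625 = -84.45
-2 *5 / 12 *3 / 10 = -1 / 4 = -0.25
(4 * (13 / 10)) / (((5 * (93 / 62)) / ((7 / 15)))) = 364 / 1125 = 0.32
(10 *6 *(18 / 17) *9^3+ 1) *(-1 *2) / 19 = -4875.15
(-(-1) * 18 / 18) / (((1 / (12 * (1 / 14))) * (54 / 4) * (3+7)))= 2 / 315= 0.01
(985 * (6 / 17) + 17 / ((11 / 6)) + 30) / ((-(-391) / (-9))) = -651186 / 73117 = -8.91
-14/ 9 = -1.56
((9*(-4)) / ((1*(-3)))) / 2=6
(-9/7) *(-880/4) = 1980/7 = 282.86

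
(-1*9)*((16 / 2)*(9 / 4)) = -162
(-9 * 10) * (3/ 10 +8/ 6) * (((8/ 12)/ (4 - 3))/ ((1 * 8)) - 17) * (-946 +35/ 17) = -159619509/ 68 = -2347345.72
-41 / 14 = -2.93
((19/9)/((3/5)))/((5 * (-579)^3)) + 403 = 2112051488840/5240822553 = 403.00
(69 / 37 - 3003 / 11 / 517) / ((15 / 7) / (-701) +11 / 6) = 752890824 / 1030804423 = 0.73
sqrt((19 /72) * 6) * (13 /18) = 13 * sqrt(57) /108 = 0.91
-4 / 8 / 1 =-1 / 2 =-0.50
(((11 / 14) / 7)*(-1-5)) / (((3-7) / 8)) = 66 / 49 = 1.35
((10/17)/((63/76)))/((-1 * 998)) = -0.00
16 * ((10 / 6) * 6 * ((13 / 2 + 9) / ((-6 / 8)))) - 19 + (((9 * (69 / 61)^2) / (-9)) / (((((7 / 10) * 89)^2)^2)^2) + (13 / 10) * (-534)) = -5091748577500267825786379463898 / 1266646135236724556032923015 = -4019.87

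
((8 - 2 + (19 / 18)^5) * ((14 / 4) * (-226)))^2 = 119388053410815817369 / 3570467226624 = 33437655.59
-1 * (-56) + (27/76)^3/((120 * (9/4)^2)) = 61456721/1097440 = 56.00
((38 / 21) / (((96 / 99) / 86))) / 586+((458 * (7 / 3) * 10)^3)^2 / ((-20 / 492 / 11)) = -403070832227012099243667500.00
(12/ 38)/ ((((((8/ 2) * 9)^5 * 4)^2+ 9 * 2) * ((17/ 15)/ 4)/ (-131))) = -2620/ 1049723712124748099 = -0.00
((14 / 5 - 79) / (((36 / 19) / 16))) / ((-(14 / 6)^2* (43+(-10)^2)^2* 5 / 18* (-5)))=-0.00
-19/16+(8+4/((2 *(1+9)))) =561/80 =7.01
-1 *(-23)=23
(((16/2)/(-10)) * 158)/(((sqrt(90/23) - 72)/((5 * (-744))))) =-43259136/6619 - 78368 * sqrt(230)/6619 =-6715.16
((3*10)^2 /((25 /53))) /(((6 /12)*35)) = 3816 /35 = 109.03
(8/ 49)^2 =64/ 2401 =0.03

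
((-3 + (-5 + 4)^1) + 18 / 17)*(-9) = 450 / 17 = 26.47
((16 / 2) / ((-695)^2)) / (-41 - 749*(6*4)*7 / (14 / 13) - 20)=-8 / 56468037625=-0.00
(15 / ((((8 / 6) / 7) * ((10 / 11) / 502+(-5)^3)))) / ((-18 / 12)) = 19327 / 46016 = 0.42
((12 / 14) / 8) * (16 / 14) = 6 / 49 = 0.12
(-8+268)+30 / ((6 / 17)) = 345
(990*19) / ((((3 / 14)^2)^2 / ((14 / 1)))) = 1124052160 / 9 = 124894684.44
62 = 62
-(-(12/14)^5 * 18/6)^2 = -544195584/282475249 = -1.93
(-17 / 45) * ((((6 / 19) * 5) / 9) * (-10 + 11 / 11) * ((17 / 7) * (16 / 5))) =9248 / 1995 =4.64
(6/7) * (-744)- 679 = -9217/7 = -1316.71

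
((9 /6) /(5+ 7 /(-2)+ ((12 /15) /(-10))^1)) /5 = 15 /71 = 0.21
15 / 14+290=4075 / 14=291.07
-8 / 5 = -1.60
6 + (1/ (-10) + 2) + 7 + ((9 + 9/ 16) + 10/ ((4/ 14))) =4757/ 80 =59.46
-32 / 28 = -8 / 7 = -1.14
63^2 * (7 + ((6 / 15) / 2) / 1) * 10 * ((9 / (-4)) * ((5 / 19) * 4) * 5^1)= -64297800 / 19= -3384094.74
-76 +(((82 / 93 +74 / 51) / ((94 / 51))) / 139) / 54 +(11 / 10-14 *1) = -4861150349 / 54681210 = -88.90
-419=-419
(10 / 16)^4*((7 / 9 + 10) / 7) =60625 / 258048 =0.23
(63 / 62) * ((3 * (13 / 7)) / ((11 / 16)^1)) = 2808 / 341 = 8.23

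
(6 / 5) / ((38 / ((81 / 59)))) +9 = 50688 / 5605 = 9.04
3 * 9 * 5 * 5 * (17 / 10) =2295 / 2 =1147.50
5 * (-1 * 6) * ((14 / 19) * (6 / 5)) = -504 / 19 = -26.53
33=33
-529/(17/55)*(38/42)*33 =-6080855/119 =-51099.62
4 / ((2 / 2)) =4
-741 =-741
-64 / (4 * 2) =-8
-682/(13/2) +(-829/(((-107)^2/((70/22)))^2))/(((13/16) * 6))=-64901713126532/618564637119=-104.92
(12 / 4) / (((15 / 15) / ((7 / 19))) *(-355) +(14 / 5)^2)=-175 / 55751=-0.00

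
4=4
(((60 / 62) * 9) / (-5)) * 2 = -108 / 31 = -3.48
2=2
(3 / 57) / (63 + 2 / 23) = 23 / 27569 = 0.00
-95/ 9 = -10.56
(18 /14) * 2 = 18 /7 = 2.57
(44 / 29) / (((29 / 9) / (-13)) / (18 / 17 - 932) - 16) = -81472248 / 859147591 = -0.09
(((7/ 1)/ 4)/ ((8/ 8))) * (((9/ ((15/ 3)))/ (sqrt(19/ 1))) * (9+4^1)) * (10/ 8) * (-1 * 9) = -7371 * sqrt(19)/ 304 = -105.69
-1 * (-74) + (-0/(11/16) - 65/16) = 1119/16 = 69.94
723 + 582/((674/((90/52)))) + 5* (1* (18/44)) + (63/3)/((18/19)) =216485531/289146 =748.71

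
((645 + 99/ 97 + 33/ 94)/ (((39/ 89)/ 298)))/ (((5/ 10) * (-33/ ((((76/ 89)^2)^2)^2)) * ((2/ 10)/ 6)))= -6516068739969793066270720/ 28836043777786489673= -225969.58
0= 0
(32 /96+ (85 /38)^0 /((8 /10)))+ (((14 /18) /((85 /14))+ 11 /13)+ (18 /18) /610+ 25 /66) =78422719 /26692380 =2.94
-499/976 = -0.51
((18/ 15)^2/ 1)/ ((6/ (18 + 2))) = 24/ 5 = 4.80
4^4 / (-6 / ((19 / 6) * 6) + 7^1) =4864 / 127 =38.30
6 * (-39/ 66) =-39/ 11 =-3.55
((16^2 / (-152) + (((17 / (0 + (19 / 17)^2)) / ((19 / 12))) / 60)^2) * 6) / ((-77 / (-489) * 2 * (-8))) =2870539972677 / 724506567400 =3.96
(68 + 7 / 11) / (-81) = -0.85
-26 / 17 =-1.53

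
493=493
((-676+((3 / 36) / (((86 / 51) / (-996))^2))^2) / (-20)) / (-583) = 2889583415078213 / 39863219660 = 72487.46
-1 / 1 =-1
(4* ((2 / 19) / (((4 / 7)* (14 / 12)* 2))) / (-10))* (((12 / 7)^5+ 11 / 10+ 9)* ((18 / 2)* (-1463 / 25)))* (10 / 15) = 414396873 / 1500625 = 276.15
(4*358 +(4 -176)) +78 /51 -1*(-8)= 21582 /17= 1269.53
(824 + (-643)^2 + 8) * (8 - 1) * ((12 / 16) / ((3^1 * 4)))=2899967 / 16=181247.94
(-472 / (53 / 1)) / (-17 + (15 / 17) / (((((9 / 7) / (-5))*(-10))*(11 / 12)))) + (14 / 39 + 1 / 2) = 17924651 / 12852606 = 1.39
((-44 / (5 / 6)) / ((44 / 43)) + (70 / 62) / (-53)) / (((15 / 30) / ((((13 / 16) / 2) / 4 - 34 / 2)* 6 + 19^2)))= -1409181287 / 52576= -26802.75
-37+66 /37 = -1303 /37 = -35.22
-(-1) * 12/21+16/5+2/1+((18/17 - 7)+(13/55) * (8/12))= -239/19635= -0.01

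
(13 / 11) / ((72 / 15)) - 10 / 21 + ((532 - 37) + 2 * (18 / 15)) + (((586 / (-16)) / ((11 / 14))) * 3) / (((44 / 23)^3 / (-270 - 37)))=2608887868277 / 393550080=6629.11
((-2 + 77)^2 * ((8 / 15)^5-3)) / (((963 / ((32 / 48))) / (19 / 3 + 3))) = -125739992 / 1170045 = -107.47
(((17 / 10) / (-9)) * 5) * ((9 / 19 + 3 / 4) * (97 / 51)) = -2.20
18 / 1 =18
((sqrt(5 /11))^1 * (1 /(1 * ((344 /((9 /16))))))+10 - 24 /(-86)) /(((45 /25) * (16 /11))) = 5 * sqrt(55) /88064+12155 /3096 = 3.93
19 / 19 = 1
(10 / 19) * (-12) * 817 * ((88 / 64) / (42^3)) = -2365 / 24696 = -0.10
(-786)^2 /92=154449 /23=6715.17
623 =623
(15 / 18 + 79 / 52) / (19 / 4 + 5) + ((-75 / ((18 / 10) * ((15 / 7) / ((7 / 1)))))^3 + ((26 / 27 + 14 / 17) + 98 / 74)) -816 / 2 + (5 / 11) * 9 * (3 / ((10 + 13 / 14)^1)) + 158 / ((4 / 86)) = -2146952495083018 / 852427719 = -2518632.90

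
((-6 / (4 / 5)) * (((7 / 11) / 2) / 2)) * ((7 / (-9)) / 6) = 245 / 1584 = 0.15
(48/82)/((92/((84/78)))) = 84/12259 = 0.01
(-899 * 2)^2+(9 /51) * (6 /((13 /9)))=714449846 /221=3232804.73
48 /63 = 16 /21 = 0.76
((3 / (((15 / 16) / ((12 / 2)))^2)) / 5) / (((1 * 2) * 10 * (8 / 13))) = 1248 / 625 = 2.00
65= 65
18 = 18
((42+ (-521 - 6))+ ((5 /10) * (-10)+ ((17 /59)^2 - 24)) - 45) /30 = -64853 /3481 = -18.63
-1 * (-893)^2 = -797449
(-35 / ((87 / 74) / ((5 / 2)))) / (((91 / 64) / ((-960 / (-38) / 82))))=-4736000 / 293683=-16.13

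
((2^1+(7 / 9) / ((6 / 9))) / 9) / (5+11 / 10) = 95 / 1647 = 0.06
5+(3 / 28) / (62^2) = 538163 / 107632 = 5.00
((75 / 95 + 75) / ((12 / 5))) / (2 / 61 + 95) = 36600 / 110143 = 0.33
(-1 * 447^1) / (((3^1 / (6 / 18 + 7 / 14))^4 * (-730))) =18625 / 5108832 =0.00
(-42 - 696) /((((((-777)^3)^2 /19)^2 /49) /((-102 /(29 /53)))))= 53342804 /1061427607445339453226554775124983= 0.00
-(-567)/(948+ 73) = 567/1021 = 0.56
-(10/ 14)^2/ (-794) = 25/ 38906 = 0.00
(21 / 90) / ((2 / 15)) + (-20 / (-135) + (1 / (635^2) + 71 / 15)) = 288789853 / 43548300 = 6.63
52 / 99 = 0.53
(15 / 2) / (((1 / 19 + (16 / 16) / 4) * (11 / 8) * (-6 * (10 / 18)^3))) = -110808 / 6325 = -17.52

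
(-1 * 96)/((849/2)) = -64/283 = -0.23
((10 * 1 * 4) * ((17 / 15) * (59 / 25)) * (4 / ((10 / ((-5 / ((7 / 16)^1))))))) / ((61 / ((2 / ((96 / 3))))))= -16048 / 32025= -0.50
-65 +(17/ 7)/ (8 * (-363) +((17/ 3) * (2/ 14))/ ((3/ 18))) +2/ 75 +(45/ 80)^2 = -12596780911/ 194822400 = -64.66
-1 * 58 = -58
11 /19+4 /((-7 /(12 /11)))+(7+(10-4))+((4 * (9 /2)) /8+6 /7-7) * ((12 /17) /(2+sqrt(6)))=390561 /24871-327 * sqrt(6) /238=12.34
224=224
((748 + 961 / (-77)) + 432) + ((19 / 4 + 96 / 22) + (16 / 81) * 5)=29379283 / 24948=1177.62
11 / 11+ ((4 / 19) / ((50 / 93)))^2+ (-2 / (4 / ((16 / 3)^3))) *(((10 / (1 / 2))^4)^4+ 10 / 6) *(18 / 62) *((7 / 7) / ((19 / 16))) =-765041049600000000001872998341 / 62949375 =-12153274748160724391653.98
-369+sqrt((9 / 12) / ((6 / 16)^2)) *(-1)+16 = -353 - 4 *sqrt(3) / 3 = -355.31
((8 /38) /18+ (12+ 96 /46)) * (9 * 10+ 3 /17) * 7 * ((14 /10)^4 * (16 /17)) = 304784322976 /9471975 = 32177.48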